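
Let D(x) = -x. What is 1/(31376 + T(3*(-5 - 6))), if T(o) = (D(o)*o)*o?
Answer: 1/67313 ≈ 1.4856e-5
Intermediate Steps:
T(o) = -o³ (T(o) = ((-o)*o)*o = (-o²)*o = -o³)
1/(31376 + T(3*(-5 - 6))) = 1/(31376 - (3*(-5 - 6))³) = 1/(31376 - (3*(-11))³) = 1/(31376 - 1*(-33)³) = 1/(31376 - 1*(-35937)) = 1/(31376 + 35937) = 1/67313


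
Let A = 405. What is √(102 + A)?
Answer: 13*√3 ≈ 22.517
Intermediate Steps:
√(102 + A) = √(102 + 405) = √507 = 13*√3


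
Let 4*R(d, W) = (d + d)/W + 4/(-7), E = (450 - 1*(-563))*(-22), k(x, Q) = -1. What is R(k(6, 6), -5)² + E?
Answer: -109201391/4900 ≈ -22286.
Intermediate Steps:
E = -22286 (E = (450 + 563)*(-22) = 1013*(-22) = -22286)
R(d, W) = -⅐ + d/(2*W) (R(d, W) = ((d + d)/W + 4/(-7))/4 = ((2*d)/W + 4*(-⅐))/4 = (2*d/W - 4/7)/4 = (-4/7 + 2*d/W)/4 = -⅐ + d/(2*W))
R(k(6, 6), -5)² + E = (((½)*(-1) - ⅐*(-5))/(-5))² - 22286 = (-(-½ + 5/7)/5)² - 22286 = (-⅕*3/14)² - 22286 = (-3/70)² - 22286 = 9/4900 - 22286 = -109201391/4900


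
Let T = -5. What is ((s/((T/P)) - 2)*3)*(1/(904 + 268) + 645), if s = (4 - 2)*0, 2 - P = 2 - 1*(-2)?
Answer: -2267823/586 ≈ -3870.0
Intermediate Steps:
P = -2 (P = 2 - (2 - 1*(-2)) = 2 - (2 + 2) = 2 - 1*4 = 2 - 4 = -2)
s = 0 (s = 2*0 = 0)
((s/((T/P)) - 2)*3)*(1/(904 + 268) + 645) = ((0/((-5/(-2))) - 2)*3)*(1/(904 + 268) + 645) = ((0/((-5*(-½))) - 2)*3)*(1/1172 + 645) = ((0/(5/2) - 2)*3)*(1/1172 + 645) = ((0*(⅖) - 2)*3)*(755941/1172) = ((0 - 2)*3)*(755941/1172) = -2*3*(755941/1172) = -6*755941/1172 = -2267823/586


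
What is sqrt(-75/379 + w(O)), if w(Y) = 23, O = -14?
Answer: sqrt(3275318)/379 ≈ 4.7752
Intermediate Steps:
sqrt(-75/379 + w(O)) = sqrt(-75/379 + 23) = sqrt(8642/379) = sqrt(3275318)/379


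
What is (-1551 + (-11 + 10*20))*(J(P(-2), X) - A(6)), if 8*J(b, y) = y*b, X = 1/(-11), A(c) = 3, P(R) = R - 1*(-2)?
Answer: 4086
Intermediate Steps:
P(R) = 2 + R (P(R) = R + 2 = 2 + R)
X = -1/11 ≈ -0.090909
J(b, y) = b*y/8 (J(b, y) = (y*b)/8 = (b*y)/8 = b*y/8)
(-1551 + (-11 + 10*20))*(J(P(-2), X) - A(6)) = (-1551 + (-11 + 10*20))*((1/8)*(2 - 2)*(-1/11) - 1*3) = (-1551 + (-11 + 200))*((1/8)*0*(-1/11) - 3) = (-1551 + 189)*(0 - 3) = -1362*(-3) = 4086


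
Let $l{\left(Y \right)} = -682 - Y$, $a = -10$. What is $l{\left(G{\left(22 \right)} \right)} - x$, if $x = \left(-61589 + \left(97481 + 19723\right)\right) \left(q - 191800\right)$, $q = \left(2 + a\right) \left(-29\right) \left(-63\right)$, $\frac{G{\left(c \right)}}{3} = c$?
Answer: $11479825092$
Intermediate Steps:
$G{\left(c \right)} = 3 c$
$q = -14616$ ($q = \left(2 - 10\right) \left(-29\right) \left(-63\right) = \left(-8\right) \left(-29\right) \left(-63\right) = 232 \left(-63\right) = -14616$)
$x = -11479825840$ ($x = \left(-61589 + \left(97481 + 19723\right)\right) \left(-14616 - 191800\right) = \left(-61589 + 117204\right) \left(-206416\right) = 55615 \left(-206416\right) = -11479825840$)
$l{\left(G{\left(22 \right)} \right)} - x = \left(-682 - 3 \cdot 22\right) - -11479825840 = \left(-682 - 66\right) + 11479825840 = -748 + 11479825840 = 11479825092$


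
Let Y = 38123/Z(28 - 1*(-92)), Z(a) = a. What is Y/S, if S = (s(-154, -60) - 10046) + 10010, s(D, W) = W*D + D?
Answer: 38123/1086000 ≈ 0.035104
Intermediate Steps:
s(D, W) = D + D*W (s(D, W) = D*W + D = D + D*W)
Y = 38123/120 (Y = 38123/(28 - 1*(-92)) = 38123/(28 + 92) = 38123/120 ≈ 317.69)
S = 9050 (S = (-154*(1 - 60) - 10046) + 10010 = (-154*(-59) - 10046) + 10010 = (9086 - 10046) + 10010 = -960 + 10010 = 9050)
Y/S = (38123/120)/9050 = (38123/120)*(1/9050) = 38123/1086000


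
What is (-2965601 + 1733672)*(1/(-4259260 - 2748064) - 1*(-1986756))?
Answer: -17150722126308709047/7007324 ≈ -2.4475e+12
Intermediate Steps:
(-2965601 + 1733672)*(1/(-4259260 - 2748064) - 1*(-1986756)) = -1231929*(1/(-7007324) + 1986756) = -1231929*(-1/7007324 + 1986756) = -1231929*13921843000943/7007324 = -17150722126308709047/7007324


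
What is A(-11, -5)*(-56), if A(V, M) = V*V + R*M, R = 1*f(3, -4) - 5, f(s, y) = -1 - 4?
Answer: -9576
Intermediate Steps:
f(s, y) = -5
R = -10 (R = 1*(-5) - 5 = -5 - 5 = -10)
A(V, M) = V**2 - 10*M (A(V, M) = V*V - 10*M = V**2 - 10*M)
A(-11, -5)*(-56) = ((-11)**2 - 10*(-5))*(-56) = (121 + 50)*(-56) = 171*(-56) = -9576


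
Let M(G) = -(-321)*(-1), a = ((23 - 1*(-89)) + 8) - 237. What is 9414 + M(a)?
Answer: 9093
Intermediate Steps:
a = -117 (a = ((23 + 89) + 8) - 237 = (112 + 8) - 237 = 120 - 237 = -117)
M(G) = -321 (M(G) = -107*3 = -321)
9414 + M(a) = 9414 - 321 = 9093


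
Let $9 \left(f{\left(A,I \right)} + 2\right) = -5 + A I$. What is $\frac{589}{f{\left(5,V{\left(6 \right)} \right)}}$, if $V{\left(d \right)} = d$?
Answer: $\frac{5301}{7} \approx 757.29$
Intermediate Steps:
$f{\left(A,I \right)} = - \frac{23}{9} + \frac{A I}{9}$ ($f{\left(A,I \right)} = -2 + \frac{-5 + A I}{9} = -2 + \left(- \frac{5}{9} + \frac{A I}{9}\right) = - \frac{23}{9} + \frac{A I}{9}$)
$\frac{589}{f{\left(5,V{\left(6 \right)} \right)}} = \frac{589}{- \frac{23}{9} + \frac{1}{9} \cdot 5 \cdot 6} = \frac{589}{- \frac{23}{9} + \frac{10}{3}} = \frac{589}{\frac{7}{9}} = 589 \cdot \frac{9}{7} = \frac{5301}{7}$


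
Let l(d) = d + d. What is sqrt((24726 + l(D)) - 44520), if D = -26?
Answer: I*sqrt(19846) ≈ 140.88*I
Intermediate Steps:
l(d) = 2*d
sqrt((24726 + l(D)) - 44520) = sqrt((24726 + 2*(-26)) - 44520) = sqrt((24726 - 52) - 44520) = sqrt(24674 - 44520) = sqrt(-19846) = I*sqrt(19846)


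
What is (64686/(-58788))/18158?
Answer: -10781/177912084 ≈ -6.0597e-5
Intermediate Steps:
(64686/(-58788))/18158 = (64686*(-1/58788))*(1/18158) = -10781/9798*1/18158 = -10781/177912084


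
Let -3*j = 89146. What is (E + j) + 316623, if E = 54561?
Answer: 1024406/3 ≈ 3.4147e+5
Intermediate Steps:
j = -89146/3 (j = -1/3*89146 = -89146/3 ≈ -29715.)
(E + j) + 316623 = (54561 - 89146/3) + 316623 = 74537/3 + 316623 = 1024406/3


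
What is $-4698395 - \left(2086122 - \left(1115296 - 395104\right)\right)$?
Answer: $-6064325$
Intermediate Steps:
$-4698395 - \left(2086122 - \left(1115296 - 395104\right)\right) = -4698395 - \left(2086122 - 720192\right) = -4698395 - 1365930 = -6064325$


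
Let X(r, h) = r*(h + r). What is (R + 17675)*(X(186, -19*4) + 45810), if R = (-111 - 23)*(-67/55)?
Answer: 13003539162/11 ≈ 1.1821e+9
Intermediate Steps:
R = 8978/55 (R = -(-8978)/55 = -134*(-67/55) = 8978/55 ≈ 163.24)
(R + 17675)*(X(186, -19*4) + 45810) = (8978/55 + 17675)*(186*(-19*4 + 186) + 45810) = 981103*(186*(-76 + 186) + 45810)/55 = 981103*(186*110 + 45810)/55 = 981103*(20460 + 45810)/55 = (981103/55)*66270 = 13003539162/11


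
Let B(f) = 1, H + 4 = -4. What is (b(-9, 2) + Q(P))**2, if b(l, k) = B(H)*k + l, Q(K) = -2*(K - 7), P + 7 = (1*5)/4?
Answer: 1369/4 ≈ 342.25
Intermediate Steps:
H = -8 (H = -4 - 4 = -8)
P = -23/4 (P = -7 + (1*5)/4 = -7 + 5*(1/4) = -7 + 5/4 = -23/4 ≈ -5.7500)
Q(K) = 14 - 2*K (Q(K) = -2*(-7 + K) = 14 - 2*K)
b(l, k) = k + l (b(l, k) = 1*k + l = k + l)
(b(-9, 2) + Q(P))**2 = ((2 - 9) + (14 - 2*(-23/4)))**2 = (-7 + (14 + 23/2))**2 = (-7 + 51/2)**2 = (37/2)**2 = 1369/4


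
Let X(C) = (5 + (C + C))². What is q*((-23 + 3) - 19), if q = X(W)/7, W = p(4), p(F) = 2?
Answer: -3159/7 ≈ -451.29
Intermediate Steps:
W = 2
X(C) = (5 + 2*C)²
q = 81/7 (q = (5 + 2*2)²/7 = (5 + 4)²*(⅐) = 9²*(⅐) = 81*(⅐) = 81/7 ≈ 11.571)
q*((-23 + 3) - 19) = 81*((-23 + 3) - 19)/7 = 81*(-20 - 19)/7 = (81/7)*(-39) = -3159/7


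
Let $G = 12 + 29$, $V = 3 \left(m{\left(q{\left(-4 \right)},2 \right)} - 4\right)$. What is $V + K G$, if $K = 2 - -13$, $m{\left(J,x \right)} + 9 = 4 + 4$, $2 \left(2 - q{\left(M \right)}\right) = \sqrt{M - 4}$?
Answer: $600$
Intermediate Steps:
$q{\left(M \right)} = 2 - \frac{\sqrt{-4 + M}}{2}$ ($q{\left(M \right)} = 2 - \frac{\sqrt{M - 4}}{2} = 2 - \frac{\sqrt{-4 + M}}{2}$)
$m{\left(J,x \right)} = -1$ ($m{\left(J,x \right)} = -9 + \left(4 + 4\right) = -9 + 8 = -1$)
$K = 15$ ($K = 2 + 13 = 15$)
$V = -15$ ($V = 3 \left(-1 - 4\right) = 3 \left(-5\right) = -15$)
$G = 41$
$V + K G = -15 + 15 \cdot 41 = -15 + 615 = 600$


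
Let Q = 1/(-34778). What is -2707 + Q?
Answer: -94144047/34778 ≈ -2707.0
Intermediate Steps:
Q = -1/34778 ≈ -2.8754e-5
-2707 + Q = -2707 - 1/34778 = -94144047/34778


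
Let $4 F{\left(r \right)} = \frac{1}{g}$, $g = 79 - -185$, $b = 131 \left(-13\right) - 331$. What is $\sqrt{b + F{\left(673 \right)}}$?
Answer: $\frac{i \sqrt{141761598}}{264} \approx 45.1 i$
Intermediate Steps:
$b = -2034$ ($b = -1703 - 331 = -2034$)
$g = 264$ ($g = 79 + 185 = 264$)
$F{\left(r \right)} = \frac{1}{1056}$ ($F{\left(r \right)} = \frac{1}{4 \cdot 264} = \frac{1}{4} \cdot \frac{1}{264} = \frac{1}{1056}$)
$\sqrt{b + F{\left(673 \right)}} = \sqrt{-2034 + \frac{1}{1056}} = \sqrt{- \frac{2147903}{1056}} = \frac{i \sqrt{141761598}}{264}$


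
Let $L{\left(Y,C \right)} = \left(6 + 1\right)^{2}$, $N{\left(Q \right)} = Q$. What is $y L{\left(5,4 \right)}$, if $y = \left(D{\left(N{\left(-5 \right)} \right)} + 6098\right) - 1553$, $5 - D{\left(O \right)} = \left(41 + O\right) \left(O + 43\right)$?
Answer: $155918$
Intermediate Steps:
$D{\left(O \right)} = 5 - \left(41 + O\right) \left(43 + O\right)$ ($D{\left(O \right)} = 5 - \left(41 + O\right) \left(O + 43\right) = 5 - \left(41 + O\right) \left(43 + O\right)$)
$L{\left(Y,C \right)} = 49$ ($L{\left(Y,C \right)} = 7^{2} = 49$)
$y = 3182$ ($y = \left(\left(-1758 - \left(-5\right)^{2} - -420\right) + 6098\right) - 1553 = \left(\left(-1758 - 25 + 420\right) + 6098\right) - 1553 = \left(-1363 + 6098\right) - 1553 = 4735 - 1553 = 3182$)
$y L{\left(5,4 \right)} = 3182 \cdot 49 = 155918$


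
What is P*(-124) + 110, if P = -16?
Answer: 2094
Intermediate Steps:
P*(-124) + 110 = -16*(-124) + 110 = 1984 + 110 = 2094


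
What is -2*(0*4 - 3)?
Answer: 6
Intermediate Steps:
-2*(0*4 - 3) = -2*(0 - 3) = -2*(-3) = 6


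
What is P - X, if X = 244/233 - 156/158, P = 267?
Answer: 4913567/18407 ≈ 266.94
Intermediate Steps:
X = 1102/18407 (X = 244*(1/233) - 156*1/158 = 244/233 - 78/79 = 1102/18407 ≈ 0.059869)
P - X = 267 - 1*1102/18407 = 267 - 1102/18407 = 4913567/18407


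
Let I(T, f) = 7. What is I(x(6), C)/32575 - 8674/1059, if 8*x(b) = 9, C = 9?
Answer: -282548137/34496925 ≈ -8.1905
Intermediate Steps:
x(b) = 9/8 (x(b) = (⅛)*9 = 9/8)
I(x(6), C)/32575 - 8674/1059 = 7/32575 - 8674/1059 = -282548137/34496925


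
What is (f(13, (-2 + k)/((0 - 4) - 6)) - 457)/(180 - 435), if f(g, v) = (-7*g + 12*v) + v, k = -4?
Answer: 2701/1275 ≈ 2.1184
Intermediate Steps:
f(g, v) = -7*g + 13*v
(f(13, (-2 + k)/((0 - 4) - 6)) - 457)/(180 - 435) = ((-7*13 + 13*((-2 - 4)/((0 - 4) - 6))) - 457)/(180 - 435) = ((-91 + 13*(-6/(-4 - 6))) - 457)/(-255) = ((-91 + 13*(-6/(-10))) - 457)*(-1/255) = ((-91 + 13*(-6*(-1/10))) - 457)*(-1/255) = ((-91 + 13*(3/5)) - 457)*(-1/255) = ((-91 + 39/5) - 457)*(-1/255) = (-416/5 - 457)*(-1/255) = -2701/5*(-1/255) = 2701/1275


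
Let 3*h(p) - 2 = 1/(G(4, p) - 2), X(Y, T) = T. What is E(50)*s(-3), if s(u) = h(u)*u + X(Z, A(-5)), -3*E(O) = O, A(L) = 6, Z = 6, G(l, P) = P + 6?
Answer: -50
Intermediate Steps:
G(l, P) = 6 + P
E(O) = -O/3
h(p) = ⅔ + 1/(3*(4 + p)) (h(p) = ⅔ + 1/(3*((6 + p) - 2)) = ⅔ + 1/(3*(4 + p)))
s(u) = 6 + u*(9 + 2*u)/(3*(4 + u)) (s(u) = ((9 + 2*u)/(3*(4 + u)))*u + 6 = u*(9 + 2*u)/(3*(4 + u)) + 6 = 6 + u*(9 + 2*u)/(3*(4 + u)))
E(50)*s(-3) = (-⅓*50)*((72 + 2*(-3)² + 27*(-3))/(3*(4 - 3))) = -50*(72 + 2*9 - 81)/(9*1) = -50*(72 + 18 - 81)/9 = -50*9/9 = -50/3*3 = -50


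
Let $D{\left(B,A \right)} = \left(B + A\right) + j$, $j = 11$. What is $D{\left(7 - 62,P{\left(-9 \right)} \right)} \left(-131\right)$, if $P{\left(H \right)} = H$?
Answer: $6943$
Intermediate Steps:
$D{\left(B,A \right)} = 11 + A + B$ ($D{\left(B,A \right)} = \left(B + A\right) + 11 = \left(A + B\right) + 11 = 11 + A + B$)
$D{\left(7 - 62,P{\left(-9 \right)} \right)} \left(-131\right) = \left(11 - 9 + \left(7 - 62\right)\right) \left(-131\right) = \left(11 - 9 - 55\right) \left(-131\right) = \left(-53\right) \left(-131\right) = 6943$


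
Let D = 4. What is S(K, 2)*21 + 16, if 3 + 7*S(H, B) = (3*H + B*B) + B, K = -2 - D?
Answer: -29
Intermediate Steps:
K = -6 (K = -2 - 1*4 = -2 - 4 = -6)
S(H, B) = -3/7 + B/7 + B**2/7 + 3*H/7 (S(H, B) = -3/7 + ((3*H + B*B) + B)/7 = -3/7 + ((3*H + B**2) + B)/7 = -3/7 + ((B**2 + 3*H) + B)/7 = -3/7 + (B + B**2 + 3*H)/7 = -3/7 + (B/7 + B**2/7 + 3*H/7) = -3/7 + B/7 + B**2/7 + 3*H/7)
S(K, 2)*21 + 16 = (-3/7 + (1/7)*2 + (1/7)*2**2 + (3/7)*(-6))*21 + 16 = (-3/7 + 2/7 + (1/7)*4 - 18/7)*21 + 16 = (-3/7 + 2/7 + 4/7 - 18/7)*21 + 16 = -15/7*21 + 16 = -45 + 16 = -29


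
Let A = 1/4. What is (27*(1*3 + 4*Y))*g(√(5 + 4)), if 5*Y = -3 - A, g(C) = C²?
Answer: 486/5 ≈ 97.200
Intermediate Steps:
A = ¼ (A = 1*(¼) = ¼ ≈ 0.25000)
Y = -13/20 (Y = (-3 - 1*¼)/5 = (-3 - ¼)/5 = (⅕)*(-13/4) = -13/20 ≈ -0.65000)
(27*(1*3 + 4*Y))*g(√(5 + 4)) = (27*(1*3 + 4*(-13/20)))*(√(5 + 4))² = (27*(3 - 13/5))*(√9)² = (27*(⅖))*3² = (54/5)*9 = 486/5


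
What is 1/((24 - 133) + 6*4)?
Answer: -1/85 ≈ -0.011765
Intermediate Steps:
1/((24 - 133) + 6*4) = 1/(-109 + 24) = 1/(-85) = -1/85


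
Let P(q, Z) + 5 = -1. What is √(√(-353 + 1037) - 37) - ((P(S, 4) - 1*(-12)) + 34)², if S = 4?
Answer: -1600 + I*√(37 - 6*√19) ≈ -1600.0 + 3.2934*I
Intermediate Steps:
P(q, Z) = -6 (P(q, Z) = -5 - 1 = -6)
√(√(-353 + 1037) - 37) - ((P(S, 4) - 1*(-12)) + 34)² = √(√(-353 + 1037) - 37) - ((-6 - 1*(-12)) + 34)² = √(√684 - 37) - ((-6 + 12) + 34)² = √(6*√19 - 37) - (6 + 34)² = √(-37 + 6*√19) - 1*40² = √(-37 + 6*√19) - 1*1600 = √(-37 + 6*√19) - 1600 = -1600 + √(-37 + 6*√19)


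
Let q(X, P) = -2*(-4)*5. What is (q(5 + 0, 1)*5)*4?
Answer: 800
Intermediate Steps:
q(X, P) = 40 (q(X, P) = 8*5 = 40)
(q(5 + 0, 1)*5)*4 = (40*5)*4 = 200*4 = 800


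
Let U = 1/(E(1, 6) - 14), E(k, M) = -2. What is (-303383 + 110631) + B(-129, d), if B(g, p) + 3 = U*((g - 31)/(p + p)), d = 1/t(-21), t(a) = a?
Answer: -192860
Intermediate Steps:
U = -1/16 (U = 1/(-2 - 14) = 1/(-16) = -1/16 ≈ -0.062500)
d = -1/21 (d = 1/(-21) = -1/21 ≈ -0.047619)
B(g, p) = -3 - (-31 + g)/(32*p) (B(g, p) = -3 - (g - 31)/(16*(p + p)) = -3 - (-31 + g)/(16*(2*p)) = -3 - (-31 + g)*1/(2*p)/16 = -3 - (-31 + g)/(32*p))
(-303383 + 110631) + B(-129, d) = (-303383 + 110631) + (31 - 1*(-129) - 96*(-1/21))/(32*(-1/21)) = -192752 + (1/32)*(-21)*(31 + 129 + 32/7) = -192752 + (1/32)*(-21)*(1152/7) = -192752 - 108 = -192860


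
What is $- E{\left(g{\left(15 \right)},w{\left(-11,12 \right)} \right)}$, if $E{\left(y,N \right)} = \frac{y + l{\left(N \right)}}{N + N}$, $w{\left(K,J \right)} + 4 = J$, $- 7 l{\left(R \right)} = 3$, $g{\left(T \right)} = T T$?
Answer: $- \frac{393}{28} \approx -14.036$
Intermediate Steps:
$g{\left(T \right)} = T^{2}$
$l{\left(R \right)} = - \frac{3}{7}$ ($l{\left(R \right)} = \left(- \frac{1}{7}\right) 3 = - \frac{3}{7}$)
$w{\left(K,J \right)} = -4 + J$
$E{\left(y,N \right)} = \frac{- \frac{3}{7} + y}{2 N}$ ($E{\left(y,N \right)} = \frac{y - \frac{3}{7}}{N + N} = \frac{- \frac{3}{7} + y}{2 N}$)
$- E{\left(g{\left(15 \right)},w{\left(-11,12 \right)} \right)} = - \frac{-3 + 7 \cdot 15^{2}}{14 \left(-4 + 12\right)} = - \frac{-3 + 7 \cdot 225}{14 \cdot 8} = - \frac{-3 + 1575}{14 \cdot 8} = - \frac{1572}{14 \cdot 8} = \left(-1\right) \frac{393}{28} = - \frac{393}{28}$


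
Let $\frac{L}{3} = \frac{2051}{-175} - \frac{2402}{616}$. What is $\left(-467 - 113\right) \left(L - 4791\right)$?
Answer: $\frac{1080293703}{385} \approx 2.806 \cdot 10^{6}$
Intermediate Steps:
$L = - \frac{360807}{7700}$ ($L = 3 \left(\frac{2051}{-175} - \frac{2402}{616}\right) = 3 \left(2051 \left(- \frac{1}{175}\right) - \frac{1201}{308}\right) = 3 \left(- \frac{293}{25} - \frac{1201}{308}\right) = 3 \left(- \frac{120269}{7700}\right) = - \frac{360807}{7700} \approx -46.858$)
$\left(-467 - 113\right) \left(L - 4791\right) = \left(-467 - 113\right) \left(- \frac{360807}{7700} - 4791\right) = \left(-580\right) \left(- \frac{37251507}{7700}\right) = \frac{1080293703}{385}$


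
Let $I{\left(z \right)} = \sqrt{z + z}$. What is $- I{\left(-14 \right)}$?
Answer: $- 2 i \sqrt{7} \approx - 5.2915 i$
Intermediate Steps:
$I{\left(z \right)} = \sqrt{2} \sqrt{z}$ ($I{\left(z \right)} = \sqrt{2 z} = \sqrt{2} \sqrt{z}$)
$- I{\left(-14 \right)} = - \sqrt{2} \sqrt{-14} = - \sqrt{2} i \sqrt{14} = - 2 i \sqrt{7}$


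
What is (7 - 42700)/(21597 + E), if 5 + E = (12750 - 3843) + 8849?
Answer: -14231/13116 ≈ -1.0850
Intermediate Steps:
E = 17751 (E = -5 + ((12750 - 3843) + 8849) = -5 + (8907 + 8849) = -5 + 17756 = 17751)
(7 - 42700)/(21597 + E) = (7 - 42700)/(21597 + 17751) = -42693/39348 = -42693*1/39348 = -14231/13116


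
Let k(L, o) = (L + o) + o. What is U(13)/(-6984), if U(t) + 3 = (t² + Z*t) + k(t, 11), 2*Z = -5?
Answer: -337/13968 ≈ -0.024127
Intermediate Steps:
k(L, o) = L + 2*o
Z = -5/2 (Z = (½)*(-5) = -5/2 ≈ -2.5000)
U(t) = 19 + t² - 3*t/2 (U(t) = -3 + ((t² - 5*t/2) + (t + 2*11)) = -3 + ((t² - 5*t/2) + (t + 22)) = -3 + ((t² - 5*t/2) + (22 + t)) = -3 + (22 + t² - 3*t/2) = 19 + t² - 3*t/2)
U(13)/(-6984) = (19 + 13² - 3/2*13)/(-6984) = (19 + 169 - 39/2)*(-1/6984) = (337/2)*(-1/6984) = -337/13968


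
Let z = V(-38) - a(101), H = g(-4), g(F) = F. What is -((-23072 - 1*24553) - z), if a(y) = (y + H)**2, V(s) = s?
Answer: 38178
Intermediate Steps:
H = -4
a(y) = (-4 + y)**2 (a(y) = (y - 4)**2 = (-4 + y)**2)
z = -9447 (z = -38 - (-4 + 101)**2 = -38 - 1*97**2 = -38 - 1*9409 = -38 - 9409 = -9447)
-((-23072 - 1*24553) - z) = -((-23072 - 1*24553) - 1*(-9447)) = -((-23072 - 24553) + 9447) = -(-47625 + 9447) = -1*(-38178) = 38178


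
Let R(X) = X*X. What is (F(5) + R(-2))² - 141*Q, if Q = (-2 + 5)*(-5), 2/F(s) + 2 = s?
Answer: 19231/9 ≈ 2136.8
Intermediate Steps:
R(X) = X²
F(s) = 2/(-2 + s)
Q = -15 (Q = 3*(-5) = -15)
(F(5) + R(-2))² - 141*Q = (2/(-2 + 5) + (-2)²)² - 141*(-15) = (2/3 + 4)² + 2115 = (2*(⅓) + 4)² + 2115 = (⅔ + 4)² + 2115 = (14/3)² + 2115 = 196/9 + 2115 = 19231/9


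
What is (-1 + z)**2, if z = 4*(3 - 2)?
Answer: 9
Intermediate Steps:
z = 4 (z = 4*1 = 4)
(-1 + z)**2 = (-1 + 4)**2 = 3**2 = 9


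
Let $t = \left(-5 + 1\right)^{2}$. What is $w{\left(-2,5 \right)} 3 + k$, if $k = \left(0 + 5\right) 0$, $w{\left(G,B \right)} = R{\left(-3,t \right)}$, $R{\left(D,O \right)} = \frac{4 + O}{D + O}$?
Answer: $\frac{60}{13} \approx 4.6154$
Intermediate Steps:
$t = 16$ ($t = \left(-4\right)^{2} = 16$)
$R{\left(D,O \right)} = \frac{4 + O}{D + O}$
$w{\left(G,B \right)} = \frac{20}{13}$ ($w{\left(G,B \right)} = \frac{4 + 16}{-3 + 16} = \frac{1}{13} \cdot 20 = \frac{20}{13}$)
$k = 0$ ($k = 5 \cdot 0 = 0$)
$w{\left(-2,5 \right)} 3 + k = \frac{20}{13} \cdot 3 + 0 = \frac{60}{13} + 0 = \frac{60}{13}$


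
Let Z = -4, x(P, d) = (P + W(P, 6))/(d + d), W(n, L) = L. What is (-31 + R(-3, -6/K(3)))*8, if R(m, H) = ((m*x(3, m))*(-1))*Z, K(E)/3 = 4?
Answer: -104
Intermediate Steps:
K(E) = 12 (K(E) = 3*4 = 12)
x(P, d) = (6 + P)/(2*d) (x(P, d) = (P + 6)/(d + d) = (6 + P)/((2*d)) = (6 + P)*(1/(2*d)) = (6 + P)/(2*d))
R(m, H) = 18 (R(m, H) = ((m*((6 + 3)/(2*m)))*(-1))*(-4) = ((m*((1/2)*9/m))*(-1))*(-4) = ((m*(9/(2*m)))*(-1))*(-4) = ((9/2)*(-1))*(-4) = -9/2*(-4) = 18)
(-31 + R(-3, -6/K(3)))*8 = (-31 + 18)*8 = -13*8 = -104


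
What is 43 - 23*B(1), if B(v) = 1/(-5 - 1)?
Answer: 281/6 ≈ 46.833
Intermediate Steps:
B(v) = -⅙ (B(v) = 1/(-6) = -⅙)
43 - 23*B(1) = 43 - 23*(-⅙) = 43 + 23/6 = 281/6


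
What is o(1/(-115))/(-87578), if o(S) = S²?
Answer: -1/1158219050 ≈ -8.6339e-10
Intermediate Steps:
o(1/(-115))/(-87578) = (1/(-115))²/(-87578) = (-1/115)²*(-1/87578) = (1/13225)*(-1/87578) = -1/1158219050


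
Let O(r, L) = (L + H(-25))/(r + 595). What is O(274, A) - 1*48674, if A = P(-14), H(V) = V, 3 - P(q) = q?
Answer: -42297714/869 ≈ -48674.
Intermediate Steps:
P(q) = 3 - q
A = 17 (A = 3 - 1*(-14) = 3 + 14 = 17)
O(r, L) = (-25 + L)/(595 + r) (O(r, L) = (L - 25)/(r + 595) = (-25 + L)/(595 + r))
O(274, A) - 1*48674 = (-25 + 17)/(595 + 274) - 1*48674 = -8/869 - 48674 = -42297714/869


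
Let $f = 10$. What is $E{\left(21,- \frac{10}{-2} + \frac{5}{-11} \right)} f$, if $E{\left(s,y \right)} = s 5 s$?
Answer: $22050$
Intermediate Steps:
$E{\left(s,y \right)} = 5 s^{2}$ ($E{\left(s,y \right)} = 5 s s = 5 s^{2}$)
$E{\left(21,- \frac{10}{-2} + \frac{5}{-11} \right)} f = 5 \cdot 21^{2} \cdot 10 = 5 \cdot 441 \cdot 10 = 2205 \cdot 10 = 22050$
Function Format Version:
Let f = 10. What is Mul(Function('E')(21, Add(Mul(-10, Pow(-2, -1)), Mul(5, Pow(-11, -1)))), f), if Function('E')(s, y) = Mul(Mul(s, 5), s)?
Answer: 22050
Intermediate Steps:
Function('E')(s, y) = Mul(5, Pow(s, 2)) (Function('E')(s, y) = Mul(Mul(5, s), s) = Mul(5, Pow(s, 2)))
Mul(Function('E')(21, Add(Mul(-10, Pow(-2, -1)), Mul(5, Pow(-11, -1)))), f) = Mul(Mul(5, Pow(21, 2)), 10) = Mul(Mul(5, 441), 10) = Mul(2205, 10) = 22050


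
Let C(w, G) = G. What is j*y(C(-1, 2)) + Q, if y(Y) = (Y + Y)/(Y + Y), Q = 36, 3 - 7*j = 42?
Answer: 213/7 ≈ 30.429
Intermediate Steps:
j = -39/7 (j = 3/7 - ⅐*42 = 3/7 - 6 = -39/7 ≈ -5.5714)
y(Y) = 1 (y(Y) = (2*Y)/((2*Y)) = (2*Y)*(1/(2*Y)) = 1)
j*y(C(-1, 2)) + Q = -39/7*1 + 36 = -39/7 + 36 = 213/7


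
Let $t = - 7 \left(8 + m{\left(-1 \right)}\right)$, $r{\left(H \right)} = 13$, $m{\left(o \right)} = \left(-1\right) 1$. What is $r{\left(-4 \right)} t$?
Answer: $-637$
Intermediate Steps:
$m{\left(o \right)} = -1$
$t = -49$ ($t = - 7 \left(8 - 1\right) = \left(-7\right) 7 = -49$)
$r{\left(-4 \right)} t = 13 \left(-49\right) = -637$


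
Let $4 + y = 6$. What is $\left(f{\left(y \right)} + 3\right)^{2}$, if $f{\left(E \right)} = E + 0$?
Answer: $25$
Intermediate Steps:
$y = 2$ ($y = -4 + 6 = 2$)
$f{\left(E \right)} = E$
$\left(f{\left(y \right)} + 3\right)^{2} = \left(2 + 3\right)^{2} = 5^{2} = 25$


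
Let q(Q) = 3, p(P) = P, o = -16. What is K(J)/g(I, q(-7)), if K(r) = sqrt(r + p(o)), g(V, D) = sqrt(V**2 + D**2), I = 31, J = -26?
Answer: I*sqrt(10185)/485 ≈ 0.20808*I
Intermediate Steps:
g(V, D) = sqrt(D**2 + V**2)
K(r) = sqrt(-16 + r) (K(r) = sqrt(r - 16) = sqrt(-16 + r))
K(J)/g(I, q(-7)) = sqrt(-16 - 26)/(sqrt(3**2 + 31**2)) = sqrt(-42)/(sqrt(9 + 961)) = (I*sqrt(42))/(sqrt(970)) = (I*sqrt(42))*(sqrt(970)/970) = I*sqrt(10185)/485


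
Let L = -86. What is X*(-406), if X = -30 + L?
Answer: 47096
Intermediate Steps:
X = -116 (X = -30 - 86 = -116)
X*(-406) = -116*(-406) = 47096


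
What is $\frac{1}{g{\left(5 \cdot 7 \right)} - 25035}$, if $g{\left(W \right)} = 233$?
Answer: $- \frac{1}{24802} \approx -4.0319 \cdot 10^{-5}$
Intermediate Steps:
$\frac{1}{g{\left(5 \cdot 7 \right)} - 25035} = \frac{1}{233 - 25035} = \frac{1}{-24802} = - \frac{1}{24802}$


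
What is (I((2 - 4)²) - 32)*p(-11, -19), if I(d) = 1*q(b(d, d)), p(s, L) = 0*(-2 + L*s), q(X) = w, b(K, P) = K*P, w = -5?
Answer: 0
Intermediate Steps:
q(X) = -5
p(s, L) = 0
I(d) = -5 (I(d) = 1*(-5) = -5)
(I((2 - 4)²) - 32)*p(-11, -19) = (-5 - 32)*0 = -37*0 = 0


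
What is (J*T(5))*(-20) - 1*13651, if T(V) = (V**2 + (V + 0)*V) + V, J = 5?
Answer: -19151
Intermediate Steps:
T(V) = V + 2*V**2 (T(V) = (V**2 + V*V) + V = (V**2 + V**2) + V = 2*V**2 + V = V + 2*V**2)
(J*T(5))*(-20) - 1*13651 = (5*(5*(1 + 2*5)))*(-20) - 1*13651 = (5*(5*(1 + 10)))*(-20) - 13651 = (5*(5*11))*(-20) - 13651 = (5*55)*(-20) - 13651 = 275*(-20) - 13651 = -5500 - 13651 = -19151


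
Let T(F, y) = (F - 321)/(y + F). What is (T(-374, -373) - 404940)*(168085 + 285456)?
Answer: -137191383516385/747 ≈ -1.8366e+11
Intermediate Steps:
T(F, y) = (-321 + F)/(F + y)
(T(-374, -373) - 404940)*(168085 + 285456) = ((-321 - 374)/(-374 - 373) - 404940)*(168085 + 285456) = (-695/(-747) - 404940)*453541 = (-1/747*(-695) - 404940)*453541 = (695/747 - 404940)*453541 = -302489485/747*453541 = -137191383516385/747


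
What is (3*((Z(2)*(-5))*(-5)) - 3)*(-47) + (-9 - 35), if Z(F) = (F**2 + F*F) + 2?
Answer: -35153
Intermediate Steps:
Z(F) = 2 + 2*F**2 (Z(F) = (F**2 + F**2) + 2 = 2*F**2 + 2 = 2 + 2*F**2)
(3*((Z(2)*(-5))*(-5)) - 3)*(-47) + (-9 - 35) = (3*(((2 + 2*2**2)*(-5))*(-5)) - 3)*(-47) + (-9 - 35) = (3*(((2 + 2*4)*(-5))*(-5)) - 3)*(-47) - 44 = (3*(((2 + 8)*(-5))*(-5)) - 3)*(-47) - 44 = (3*((10*(-5))*(-5)) - 3)*(-47) - 44 = (3*(-50*(-5)) - 3)*(-47) - 44 = (3*250 - 3)*(-47) - 44 = (750 - 3)*(-47) - 44 = 747*(-47) - 44 = -35109 - 44 = -35153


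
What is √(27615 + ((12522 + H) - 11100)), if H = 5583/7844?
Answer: 3*√49628946819/3922 ≈ 170.40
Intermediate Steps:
H = 5583/7844 (H = 5583*(1/7844) = 5583/7844 ≈ 0.71175)
√(27615 + ((12522 + H) - 11100)) = √(27615 + ((12522 + 5583/7844) - 11100)) = √(27615 + (98228151/7844 - 11100)) = √(27615 + 11159751/7844) = √(227771811/7844) = 3*√49628946819/3922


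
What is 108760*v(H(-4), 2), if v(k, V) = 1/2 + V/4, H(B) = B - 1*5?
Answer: 108760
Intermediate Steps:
H(B) = -5 + B (H(B) = B - 5 = -5 + B)
v(k, V) = ½ + V/4 (v(k, V) = 1*(½) + V*(¼) = ½ + V/4)
108760*v(H(-4), 2) = 108760*(½ + (¼)*2) = 108760*(½ + ½) = 108760*1 = 108760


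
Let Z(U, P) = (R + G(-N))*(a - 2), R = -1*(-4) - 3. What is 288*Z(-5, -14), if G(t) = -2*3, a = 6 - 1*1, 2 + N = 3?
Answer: -4320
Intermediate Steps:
N = 1 (N = -2 + 3 = 1)
R = 1 (R = 4 - 3 = 1)
a = 5 (a = 6 - 1 = 5)
G(t) = -6
Z(U, P) = -15 (Z(U, P) = (1 - 6)*(5 - 2) = -5*3 = -15)
288*Z(-5, -14) = 288*(-15) = -4320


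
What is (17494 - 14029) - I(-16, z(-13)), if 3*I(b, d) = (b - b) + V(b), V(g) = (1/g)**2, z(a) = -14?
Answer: 2661119/768 ≈ 3465.0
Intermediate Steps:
V(g) = g**(-2) (V(g) = (1/g)**2 = g**(-2))
I(b, d) = 1/(3*b**2) (I(b, d) = ((b - b) + b**(-2))/3 = (0 + b**(-2))/3 = 1/(3*b**2))
(17494 - 14029) - I(-16, z(-13)) = (17494 - 14029) - 1/(3*(-16)**2) = 3465 - 1/(3*256) = 3465 - 1*1/768 = 3465 - 1/768 = 2661119/768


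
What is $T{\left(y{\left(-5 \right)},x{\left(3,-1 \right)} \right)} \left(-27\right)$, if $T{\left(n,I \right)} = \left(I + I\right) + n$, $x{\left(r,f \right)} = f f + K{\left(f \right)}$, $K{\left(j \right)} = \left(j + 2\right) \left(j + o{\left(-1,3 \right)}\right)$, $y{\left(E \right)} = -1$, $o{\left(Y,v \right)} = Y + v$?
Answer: $-81$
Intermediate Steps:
$K{\left(j \right)} = \left(2 + j\right)^{2}$ ($K{\left(j \right)} = \left(j + 2\right) \left(j + \left(-1 + 3\right)\right) = \left(2 + j\right) \left(j + 2\right) = \left(2 + j\right) \left(2 + j\right) = \left(2 + j\right)^{2}$)
$x{\left(r,f \right)} = 4 + 2 f^{2} + 4 f$ ($x{\left(r,f \right)} = f f + \left(4 + f^{2} + 4 f\right) = f^{2} + \left(4 + f^{2} + 4 f\right) = 4 + 2 f^{2} + 4 f$)
$T{\left(n,I \right)} = n + 2 I$ ($T{\left(n,I \right)} = 2 I + n = n + 2 I$)
$T{\left(y{\left(-5 \right)},x{\left(3,-1 \right)} \right)} \left(-27\right) = \left(-1 + 2 \left(4 + 2 \left(-1\right)^{2} + 4 \left(-1\right)\right)\right) \left(-27\right) = \left(-1 + 2 \left(4 + 2 \cdot 1 - 4\right)\right) \left(-27\right) = \left(-1 + 2 \left(4 + 2 - 4\right)\right) \left(-27\right) = \left(-1 + 2 \cdot 2\right) \left(-27\right) = \left(-1 + 4\right) \left(-27\right) = 3 \left(-27\right) = -81$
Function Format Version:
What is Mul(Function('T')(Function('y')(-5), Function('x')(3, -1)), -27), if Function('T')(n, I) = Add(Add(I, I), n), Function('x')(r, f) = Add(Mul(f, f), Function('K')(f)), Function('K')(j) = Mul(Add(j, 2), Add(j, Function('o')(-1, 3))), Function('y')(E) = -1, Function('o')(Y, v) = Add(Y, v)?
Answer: -81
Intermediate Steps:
Function('K')(j) = Pow(Add(2, j), 2) (Function('K')(j) = Mul(Add(j, 2), Add(j, Add(-1, 3))) = Mul(Add(2, j), Add(j, 2)) = Mul(Add(2, j), Add(2, j)) = Pow(Add(2, j), 2))
Function('x')(r, f) = Add(4, Mul(2, Pow(f, 2)), Mul(4, f)) (Function('x')(r, f) = Add(Mul(f, f), Add(4, Pow(f, 2), Mul(4, f))) = Add(Pow(f, 2), Add(4, Pow(f, 2), Mul(4, f))) = Add(4, Mul(2, Pow(f, 2)), Mul(4, f)))
Function('T')(n, I) = Add(n, Mul(2, I)) (Function('T')(n, I) = Add(Mul(2, I), n) = Add(n, Mul(2, I)))
Mul(Function('T')(Function('y')(-5), Function('x')(3, -1)), -27) = Mul(Add(-1, Mul(2, Add(4, Mul(2, Pow(-1, 2)), Mul(4, -1)))), -27) = Mul(Add(-1, Mul(2, Add(4, Mul(2, 1), -4))), -27) = Mul(Add(-1, Mul(2, Add(4, 2, -4))), -27) = Mul(Add(-1, Mul(2, 2)), -27) = Mul(Add(-1, 4), -27) = Mul(3, -27) = -81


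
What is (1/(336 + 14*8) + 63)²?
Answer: 796650625/200704 ≈ 3969.3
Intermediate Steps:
(1/(336 + 14*8) + 63)² = (1/(336 + 112) + 63)² = (1/448 + 63)² = (28225/448)² = 796650625/200704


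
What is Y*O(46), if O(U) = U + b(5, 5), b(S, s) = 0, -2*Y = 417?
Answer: -9591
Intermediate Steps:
Y = -417/2 (Y = -1/2*417 = -417/2 ≈ -208.50)
O(U) = U (O(U) = U + 0 = U)
Y*O(46) = -417/2*46 = -9591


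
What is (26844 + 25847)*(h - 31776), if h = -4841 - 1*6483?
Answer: -2270982100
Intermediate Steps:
h = -11324 (h = -4841 - 6483 = -11324)
(26844 + 25847)*(h - 31776) = (26844 + 25847)*(-11324 - 31776) = 52691*(-43100) = -2270982100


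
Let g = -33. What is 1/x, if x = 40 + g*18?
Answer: -1/554 ≈ -0.0018051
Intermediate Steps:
x = -554 (x = 40 - 33*18 = 40 - 594 = -554)
1/x = 1/(-554) = -1/554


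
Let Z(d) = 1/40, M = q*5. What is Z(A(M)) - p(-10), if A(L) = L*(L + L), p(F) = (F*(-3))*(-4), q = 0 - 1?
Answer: 4801/40 ≈ 120.03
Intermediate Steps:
q = -1
M = -5 (M = -1*5 = -5)
p(F) = 12*F (p(F) = -3*F*(-4) = 12*F)
A(L) = 2*L**2 (A(L) = L*(2*L) = 2*L**2)
Z(d) = 1/40
Z(A(M)) - p(-10) = 1/40 - 12*(-10) = 1/40 - 1*(-120) = 1/40 + 120 = 4801/40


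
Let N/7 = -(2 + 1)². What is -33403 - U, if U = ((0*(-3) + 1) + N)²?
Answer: -37247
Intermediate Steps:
N = -63 (N = 7*(-(2 + 1)²) = 7*(-1*3²) = 7*(-1*9) = 7*(-9) = -63)
U = 3844 (U = ((0*(-3) + 1) - 63)² = ((0 + 1) - 63)² = (1 - 63)² = (-62)² = 3844)
-33403 - U = -33403 - 1*3844 = -33403 - 3844 = -37247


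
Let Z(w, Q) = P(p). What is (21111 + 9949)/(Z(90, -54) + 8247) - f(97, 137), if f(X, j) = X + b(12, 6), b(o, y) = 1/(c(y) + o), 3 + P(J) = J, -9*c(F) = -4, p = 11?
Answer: -17255579/184912 ≈ -93.318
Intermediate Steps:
c(F) = 4/9 (c(F) = -1/9*(-4) = 4/9)
P(J) = -3 + J
Z(w, Q) = 8 (Z(w, Q) = -3 + 11 = 8)
b(o, y) = 1/(4/9 + o)
f(X, j) = 9/112 + X (f(X, j) = X + 9/(4 + 9*12) = X + 9/(4 + 108) = X + 9/112 = 9/112 + X)
(21111 + 9949)/(Z(90, -54) + 8247) - f(97, 137) = (21111 + 9949)/(8 + 8247) - (9/112 + 97) = 31060/8255 - 1*10873/112 = 31060*(1/8255) - 10873/112 = 6212/1651 - 10873/112 = -17255579/184912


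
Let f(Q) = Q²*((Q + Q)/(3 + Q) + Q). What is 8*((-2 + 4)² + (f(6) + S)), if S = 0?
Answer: 2144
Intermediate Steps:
f(Q) = Q²*(Q + 2*Q/(3 + Q)) (f(Q) = Q²*((2*Q)/(3 + Q) + Q) = Q²*(2*Q/(3 + Q) + Q) = Q²*(Q + 2*Q/(3 + Q)))
8*((-2 + 4)² + (f(6) + S)) = 8*((-2 + 4)² + (6³*(5 + 6)/(3 + 6) + 0)) = 8*(2² + (216*11/9 + 0)) = 8*(4 + (216*(⅑)*11 + 0)) = 8*(4 + (264 + 0)) = 8*(4 + 264) = 8*268 = 2144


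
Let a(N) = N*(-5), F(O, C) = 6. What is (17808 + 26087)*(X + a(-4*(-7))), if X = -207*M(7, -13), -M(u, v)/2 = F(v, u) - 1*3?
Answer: 48372290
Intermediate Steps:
M(u, v) = -6 (M(u, v) = -2*(6 - 1*3) = -2*(6 - 3) = -2*3 = -6)
X = 1242 (X = -207*(-6) = 1242)
a(N) = -5*N
(17808 + 26087)*(X + a(-4*(-7))) = (17808 + 26087)*(1242 - (-20)*(-7)) = 43895*(1242 - 5*28) = 43895*(1242 - 140) = 43895*1102 = 48372290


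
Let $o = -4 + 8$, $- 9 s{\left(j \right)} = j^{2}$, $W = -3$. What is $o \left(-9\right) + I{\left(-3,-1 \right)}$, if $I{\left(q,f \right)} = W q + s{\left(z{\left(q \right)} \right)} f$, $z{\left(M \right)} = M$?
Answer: $-26$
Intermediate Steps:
$s{\left(j \right)} = - \frac{j^{2}}{9}$
$o = 4$
$I{\left(q,f \right)} = - 3 q - \frac{f q^{2}}{9}$ ($I{\left(q,f \right)} = - 3 q + - \frac{q^{2}}{9} f = - 3 q - \frac{f q^{2}}{9}$)
$o \left(-9\right) + I{\left(-3,-1 \right)} = 4 \left(-9\right) + \frac{1}{9} \left(-3\right) \left(-27 - \left(-1\right) \left(-3\right)\right) = -36 + \frac{1}{9} \left(-3\right) \left(-27 - 3\right) = -36 + \frac{1}{9} \left(-3\right) \left(-30\right) = -36 + 10 = -26$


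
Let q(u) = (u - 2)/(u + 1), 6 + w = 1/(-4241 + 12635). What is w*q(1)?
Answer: 50363/16788 ≈ 2.9999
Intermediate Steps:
w = -50363/8394 (w = -6 + 1/(-4241 + 12635) = -6 + 1/8394 = -50363/8394 ≈ -5.9999)
q(u) = (-2 + u)/(1 + u)
w*q(1) = -50363*(-2 + 1)/(8394*(1 + 1)) = -50363*(-1)/(8394*2) = -50363*(-1)/16788 = -50363/8394*(-1/2) = 50363/16788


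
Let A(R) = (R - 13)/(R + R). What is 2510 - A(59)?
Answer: 148067/59 ≈ 2509.6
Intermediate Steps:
A(R) = (-13 + R)/(2*R) (A(R) = (-13 + R)/((2*R)) = (-13 + R)*(1/(2*R)) = (-13 + R)/(2*R))
2510 - A(59) = 2510 - (-13 + 59)/(2*59) = 2510 - 46/(2*59) = 2510 - 1*23/59 = 2510 - 23/59 = 148067/59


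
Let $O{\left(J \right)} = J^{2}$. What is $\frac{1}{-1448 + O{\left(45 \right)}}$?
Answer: $\frac{1}{577} \approx 0.0017331$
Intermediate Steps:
$\frac{1}{-1448 + O{\left(45 \right)}} = \frac{1}{-1448 + 45^{2}} = \frac{1}{-1448 + 2025} = \frac{1}{577}$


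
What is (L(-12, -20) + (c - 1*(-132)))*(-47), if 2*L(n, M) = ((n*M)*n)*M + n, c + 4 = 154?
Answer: -1366572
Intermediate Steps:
c = 150 (c = -4 + 154 = 150)
L(n, M) = n/2 + M²*n²/2 (L(n, M) = (((n*M)*n)*M + n)/2 = (((M*n)*n)*M + n)/2 = ((M*n²)*M + n)/2 = (M²*n² + n)/2 = (n + M²*n²)/2 = n/2 + M²*n²/2)
(L(-12, -20) + (c - 1*(-132)))*(-47) = ((½)*(-12)*(1 - 12*(-20)²) + (150 - 1*(-132)))*(-47) = ((½)*(-12)*(1 - 12*400) + (150 + 132))*(-47) = ((½)*(-12)*(1 - 4800) + 282)*(-47) = ((½)*(-12)*(-4799) + 282)*(-47) = (28794 + 282)*(-47) = 29076*(-47) = -1366572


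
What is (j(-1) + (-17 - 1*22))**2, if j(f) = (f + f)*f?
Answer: 1369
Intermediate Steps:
j(f) = 2*f**2 (j(f) = (2*f)*f = 2*f**2)
(j(-1) + (-17 - 1*22))**2 = (2*(-1)**2 + (-17 - 1*22))**2 = (2*1 + (-17 - 22))**2 = (2 - 39)**2 = (-37)**2 = 1369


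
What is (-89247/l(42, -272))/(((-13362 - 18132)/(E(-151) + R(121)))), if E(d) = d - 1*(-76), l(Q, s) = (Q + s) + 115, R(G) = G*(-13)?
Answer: 24513176/603635 ≈ 40.609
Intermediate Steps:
R(G) = -13*G
l(Q, s) = 115 + Q + s
E(d) = 76 + d (E(d) = d + 76 = 76 + d)
(-89247/l(42, -272))/(((-13362 - 18132)/(E(-151) + R(121)))) = (-89247/(115 + 42 - 272))/(((-13362 - 18132)/((76 - 151) - 13*121))) = (-89247/(-115))/((-31494/(-75 - 1573))) = (-89247*(-1/115))/((-31494/(-1648))) = 89247/(115*((-31494*(-1/1648)))) = 89247/(115*(15747/824)) = (89247/115)*(824/15747) = 24513176/603635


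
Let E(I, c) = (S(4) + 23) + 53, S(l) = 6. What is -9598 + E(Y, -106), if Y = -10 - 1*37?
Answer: -9516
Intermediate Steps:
Y = -47 (Y = -10 - 37 = -47)
E(I, c) = 82 (E(I, c) = (6 + 23) + 53 = 29 + 53 = 82)
-9598 + E(Y, -106) = -9598 + 82 = -9516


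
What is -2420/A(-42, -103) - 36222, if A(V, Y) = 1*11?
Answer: -36442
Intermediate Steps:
A(V, Y) = 11
-2420/A(-42, -103) - 36222 = -2420/11 - 36222 = -2420*1/11 - 36222 = -220 - 36222 = -36442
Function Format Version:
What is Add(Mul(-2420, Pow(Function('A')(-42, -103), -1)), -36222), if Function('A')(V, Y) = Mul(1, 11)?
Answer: -36442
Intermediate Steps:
Function('A')(V, Y) = 11
Add(Mul(-2420, Pow(Function('A')(-42, -103), -1)), -36222) = Add(Mul(-2420, Pow(11, -1)), -36222) = Add(Mul(-2420, Rational(1, 11)), -36222) = Add(-220, -36222) = -36442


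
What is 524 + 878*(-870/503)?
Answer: -500288/503 ≈ -994.61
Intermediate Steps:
524 + 878*(-870/503) = 524 - 763860/503 = -500288/503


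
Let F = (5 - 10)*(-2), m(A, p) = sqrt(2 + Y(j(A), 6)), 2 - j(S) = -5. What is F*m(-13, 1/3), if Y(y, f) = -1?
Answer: 10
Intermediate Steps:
j(S) = 7 (j(S) = 2 - 1*(-5) = 2 + 5 = 7)
m(A, p) = 1 (m(A, p) = sqrt(2 - 1) = sqrt(1) = 1)
F = 10 (F = -5*(-2) = 10)
F*m(-13, 1/3) = 10*1 = 10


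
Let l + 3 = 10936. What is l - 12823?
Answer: -1890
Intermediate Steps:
l = 10933 (l = -3 + 10936 = 10933)
l - 12823 = 10933 - 12823 = -1890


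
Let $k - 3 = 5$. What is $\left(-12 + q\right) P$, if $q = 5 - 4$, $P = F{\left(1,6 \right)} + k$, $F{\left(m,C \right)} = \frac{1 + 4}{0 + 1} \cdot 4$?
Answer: $-308$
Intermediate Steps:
$k = 8$ ($k = 3 + 5 = 8$)
$F{\left(m,C \right)} = 20$ ($F{\left(m,C \right)} = \frac{5}{1} \cdot 4 = 5 \cdot 1 \cdot 4 = 5 \cdot 4 = 20$)
$P = 28$ ($P = 20 + 8 = 28$)
$q = 1$ ($q = 5 - 4 = 1$)
$\left(-12 + q\right) P = \left(-12 + 1\right) 28 = \left(-11\right) 28 = -308$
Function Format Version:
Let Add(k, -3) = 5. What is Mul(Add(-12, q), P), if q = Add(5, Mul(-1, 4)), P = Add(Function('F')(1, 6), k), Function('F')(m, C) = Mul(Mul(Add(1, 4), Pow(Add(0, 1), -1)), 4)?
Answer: -308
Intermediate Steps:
k = 8 (k = Add(3, 5) = 8)
Function('F')(m, C) = 20 (Function('F')(m, C) = Mul(Mul(5, Pow(1, -1)), 4) = Mul(Mul(5, 1), 4) = Mul(5, 4) = 20)
P = 28 (P = Add(20, 8) = 28)
q = 1 (q = Add(5, -4) = 1)
Mul(Add(-12, q), P) = Mul(Add(-12, 1), 28) = Mul(-11, 28) = -308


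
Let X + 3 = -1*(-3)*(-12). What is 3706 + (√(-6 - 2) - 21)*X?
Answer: 4525 - 78*I*√2 ≈ 4525.0 - 110.31*I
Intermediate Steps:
X = -39 (X = -3 - 1*(-3)*(-12) = -3 + 3*(-12) = -3 - 36 = -39)
3706 + (√(-6 - 2) - 21)*X = 3706 + (√(-6 - 2) - 21)*(-39) = 3706 + (√(-8) - 21)*(-39) = 3706 + (2*I*√2 - 21)*(-39) = 3706 + (-21 + 2*I*√2)*(-39) = 3706 + (819 - 78*I*√2) = 4525 - 78*I*√2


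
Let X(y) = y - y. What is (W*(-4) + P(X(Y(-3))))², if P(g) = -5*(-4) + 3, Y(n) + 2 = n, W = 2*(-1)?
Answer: 961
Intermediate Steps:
W = -2
Y(n) = -2 + n
X(y) = 0
P(g) = 23 (P(g) = 20 + 3 = 23)
(W*(-4) + P(X(Y(-3))))² = (-2*(-4) + 23)² = (8 + 23)² = 31² = 961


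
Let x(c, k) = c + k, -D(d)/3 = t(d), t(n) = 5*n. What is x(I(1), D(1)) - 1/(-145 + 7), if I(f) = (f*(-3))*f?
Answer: -2483/138 ≈ -17.993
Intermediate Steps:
I(f) = -3*f² (I(f) = (-3*f)*f = -3*f²)
D(d) = -15*d
x(I(1), D(1)) - 1/(-145 + 7) = (-3*1² - 15*1) - 1/(-145 + 7) = (-3*1 - 15) - 1/(-138) = (-3 - 15) - 1*(-1/138) = -18 + 1/138 = -2483/138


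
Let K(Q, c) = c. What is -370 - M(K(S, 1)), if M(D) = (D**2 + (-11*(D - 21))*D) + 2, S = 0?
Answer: -593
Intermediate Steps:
M(D) = 2 + D**2 + D*(231 - 11*D) (M(D) = (D**2 + (-11*(-21 + D))*D) + 2 = (D**2 + (231 - 11*D)*D) + 2 = (D**2 + D*(231 - 11*D)) + 2 = 2 + D**2 + D*(231 - 11*D))
-370 - M(K(S, 1)) = -370 - (2 - 10*1**2 + 231*1) = -370 - (2 - 10*1 + 231) = -370 - (2 - 10 + 231) = -370 - 1*223 = -370 - 223 = -593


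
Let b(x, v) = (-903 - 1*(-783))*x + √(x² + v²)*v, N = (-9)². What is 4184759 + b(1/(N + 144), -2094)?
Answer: 62771377/15 - 698*√221982322501/75 ≈ -2.0008e+5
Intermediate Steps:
N = 81
b(x, v) = -120*x + v*√(v² + x²) (b(x, v) = (-903 + 783)*x + √(v² + x²)*v = -120*x + v*√(v² + x²))
4184759 + b(1/(N + 144), -2094) = 4184759 + (-120/(81 + 144) - 2094*√((-2094)² + (1/(81 + 144))²)) = 4184759 + (-120/225 - 2094*√(4384836 + (1/225)²)) = 4184759 + (-120*1/225 - 2094*√(4384836 + (1/225)²)) = 4184759 + (-8/15 - 2094*√(4384836 + 1/50625)) = 4184759 + (-8/15 - 698*√221982322501/75) = 62771377/15 - 698*√221982322501/75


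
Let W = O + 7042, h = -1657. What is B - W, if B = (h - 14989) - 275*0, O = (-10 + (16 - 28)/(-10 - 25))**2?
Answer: -29132044/1225 ≈ -23781.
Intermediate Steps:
O = 114244/1225 (O = (-10 - 12/(-35))**2 = (-10 - 12*(-1/35))**2 = (-10 + 12/35)**2 = (-338/35)**2 = 114244/1225 ≈ 93.260)
W = 8740694/1225 (W = 114244/1225 + 7042 = 8740694/1225 ≈ 7135.3)
B = -16646 (B = (-1657 - 14989) - 275*0 = -16646 + 0 = -16646)
B - W = -16646 - 1*8740694/1225 = -16646 - 8740694/1225 = -29132044/1225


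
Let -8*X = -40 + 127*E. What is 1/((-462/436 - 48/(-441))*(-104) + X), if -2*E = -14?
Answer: -128184/928423 ≈ -0.13807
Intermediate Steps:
E = 7 (E = -½*(-14) = 7)
X = -849/8 (X = -(-40 + 127*7)/8 = -(-40 + 889)/8 = -⅛*849 = -849/8 ≈ -106.13)
1/((-462/436 - 48/(-441))*(-104) + X) = 1/((-462/436 - 48/(-441))*(-104) - 849/8) = 1/((-462*1/436 - 48*(-1/441))*(-104) - 849/8) = 1/((-231/218 + 16/147)*(-104) - 849/8) = 1/(-30469/32046*(-104) - 849/8) = 1/(1584388/16023 - 849/8) = 1/(-928423/128184) = -128184/928423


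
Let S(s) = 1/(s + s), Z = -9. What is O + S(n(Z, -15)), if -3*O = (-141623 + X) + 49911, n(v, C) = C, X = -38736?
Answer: 1304479/30 ≈ 43483.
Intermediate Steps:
O = 130448/3 (O = -((-141623 - 38736) + 49911)/3 = -(-180359 + 49911)/3 = -⅓*(-130448) = 130448/3 ≈ 43483.)
S(s) = 1/(2*s)
O + S(n(Z, -15)) = 130448/3 + (½)/(-15) = 130448/3 + (½)*(-1/15) = 130448/3 - 1/30 = 1304479/30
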